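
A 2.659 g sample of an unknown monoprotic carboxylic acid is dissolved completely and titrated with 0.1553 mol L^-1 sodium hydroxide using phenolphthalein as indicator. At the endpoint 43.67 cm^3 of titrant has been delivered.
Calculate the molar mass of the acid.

392.1 g/mol

n(NaOH) = 0.04367 L × 0.1553 mol/L = 6.782 × 10^-3 mol
n(HA) = 6.782 × 10^-3 mol (1:1 ratio)
M = m / n = 2.659 g / 6.782 × 10^-3 mol = 392.1 g/mol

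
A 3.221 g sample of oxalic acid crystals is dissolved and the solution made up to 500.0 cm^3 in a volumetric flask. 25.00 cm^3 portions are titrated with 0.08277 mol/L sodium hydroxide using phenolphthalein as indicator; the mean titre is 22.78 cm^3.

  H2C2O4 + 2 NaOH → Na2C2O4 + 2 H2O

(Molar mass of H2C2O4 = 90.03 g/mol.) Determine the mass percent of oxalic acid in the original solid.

52.70 %

n(NaOH) per titration = 0.02278 × 0.08277 = 1.886 × 10^-3 mol
From the 1:2 ratio, n(H2C2O4) in each aliquot = 1/2 × 1.886 × 10^-3 = 9.428 × 10^-4 mol
n(H2C2O4) in the whole flask = 9.428 × 10^-4 × 500.0/25.00 = 0.01886 mol
mass of H2C2O4 = 0.01886 × 90.03 = 1.698 g
% H2C2O4 = 1.698 / 3.221 × 100 = 52.70 %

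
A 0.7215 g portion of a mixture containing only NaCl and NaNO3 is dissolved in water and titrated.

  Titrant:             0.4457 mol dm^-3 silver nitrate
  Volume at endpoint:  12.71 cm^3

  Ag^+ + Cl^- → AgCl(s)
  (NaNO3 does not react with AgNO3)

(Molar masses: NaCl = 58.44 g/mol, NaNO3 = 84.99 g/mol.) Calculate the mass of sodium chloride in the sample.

n(AgNO3) = 0.01271 × 0.4457 = 5.665 × 10^-3 mol
Let x = n(NaCl), y = n(NaNO3).
Titrant: 1x = 5.665 × 10^-3;  mass: 58.44x + 84.99y = 0.7215
Solving, x = 5.665 × 10^-3 mol, y = 4.594 × 10^-3 mol
mass of NaCl = 5.665 × 10^-3 × 58.44 = 0.3311 g

0.3311 g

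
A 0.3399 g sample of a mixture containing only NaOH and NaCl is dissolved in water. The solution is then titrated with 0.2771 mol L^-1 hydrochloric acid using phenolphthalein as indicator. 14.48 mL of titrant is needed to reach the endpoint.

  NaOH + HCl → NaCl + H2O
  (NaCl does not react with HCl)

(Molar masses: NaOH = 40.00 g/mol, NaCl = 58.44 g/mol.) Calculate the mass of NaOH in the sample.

n(HCl) = 0.01448 × 0.2771 = 4.012 × 10^-3 mol
Let x = n(NaOH), y = n(NaCl).
Titrant: 1x = 4.012 × 10^-3;  mass: 40.00x + 58.44y = 0.3399
Solving, x = 4.012 × 10^-3 mol, y = 3.070 × 10^-3 mol
mass of NaOH = 4.012 × 10^-3 × 40.00 = 0.1605 g

0.1605 g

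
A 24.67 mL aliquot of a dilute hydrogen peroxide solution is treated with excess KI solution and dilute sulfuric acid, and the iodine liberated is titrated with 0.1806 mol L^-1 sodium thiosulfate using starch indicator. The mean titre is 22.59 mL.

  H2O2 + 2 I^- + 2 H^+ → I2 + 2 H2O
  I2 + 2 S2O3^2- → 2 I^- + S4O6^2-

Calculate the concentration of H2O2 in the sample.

n(S2O3^2-) = 0.02259 × 0.1806 = 4.080 × 10^-3 mol
n(I2) = n(S2O3^2-)/2 = 2.040 × 10^-3 mol
n(H2O2) in the aliquot = 2.040 × 10^-3 mol (1:1 ratio)
[H2O2] = 2.040 × 10^-3 / 0.02467 = 0.08269 mol/L

0.08269 mol/L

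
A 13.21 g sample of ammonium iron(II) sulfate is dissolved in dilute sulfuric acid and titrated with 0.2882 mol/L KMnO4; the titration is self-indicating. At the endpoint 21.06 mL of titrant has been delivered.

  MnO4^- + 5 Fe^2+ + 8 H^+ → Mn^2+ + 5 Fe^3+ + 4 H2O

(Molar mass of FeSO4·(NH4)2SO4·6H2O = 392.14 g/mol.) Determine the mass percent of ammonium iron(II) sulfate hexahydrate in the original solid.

90.09 %

n(KMnO4) = 0.02106 L × 0.2882 mol/L = 6.069 × 10^-3 mol
From the 5:1 ratio, n(FeSO4·(NH4)2SO4·6H2O) = 5/1 × 6.069 × 10^-3 = 0.03035 mol
mass of FeSO4·(NH4)2SO4·6H2O = 0.03035 × 392.14 g/mol = 11.90 g
% FeSO4·(NH4)2SO4·6H2O = 11.90 / 13.21 × 100 = 90.09 %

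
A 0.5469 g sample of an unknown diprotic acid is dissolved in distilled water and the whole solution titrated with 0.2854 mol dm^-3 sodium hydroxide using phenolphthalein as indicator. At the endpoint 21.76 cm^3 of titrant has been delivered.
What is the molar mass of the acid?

176.1 g/mol

n(NaOH) = 0.02176 L × 0.2854 mol/L = 6.210 × 10^-3 mol
From the 1:2 ratio, n(H2A) = 1/2 × 6.210 × 10^-3 = 3.105 × 10^-3 mol
M = m / n = 0.5469 g / 3.105 × 10^-3 mol = 176.1 g/mol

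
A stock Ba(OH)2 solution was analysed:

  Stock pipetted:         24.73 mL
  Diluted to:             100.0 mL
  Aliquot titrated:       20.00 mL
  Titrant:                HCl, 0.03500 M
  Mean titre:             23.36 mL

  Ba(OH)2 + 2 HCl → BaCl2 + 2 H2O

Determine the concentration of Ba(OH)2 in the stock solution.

n(HCl) = 0.02336 × 0.03500 = 8.176 × 10^-4 mol
From the 1:2 ratio, n(Ba(OH)2) in the aliquot = 1/2 × 8.176 × 10^-4 = 4.088 × 10^-4 mol
[Ba(OH)2]_dilute = 4.088 × 10^-4 / 0.02000 = 0.02044 mol/L
Dilution factor = 100.0 / 24.73 = 4.044
[Ba(OH)2]_stock = 0.02044 × 4.044 = 0.08265 mol/L

0.08265 M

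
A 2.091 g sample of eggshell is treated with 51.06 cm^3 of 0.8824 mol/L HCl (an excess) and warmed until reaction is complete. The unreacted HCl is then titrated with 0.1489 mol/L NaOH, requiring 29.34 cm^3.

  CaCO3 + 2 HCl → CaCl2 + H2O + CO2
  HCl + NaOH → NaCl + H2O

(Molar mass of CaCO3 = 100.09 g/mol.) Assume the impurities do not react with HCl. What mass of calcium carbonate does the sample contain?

2.036 g

n(HCl) added = 0.05106 × 0.8824 = 0.04506 mol
n(NaOH) used in back-titration = 0.02934 × 0.1489 = 4.369 × 10^-3 mol
n(HCl) left over = 4.369 × 10^-3 mol (1:1 ratio)
n(HCl) consumed by analyte = 0.04506 − 4.369 × 10^-3 = 0.04069 mol
From the 1:2 ratio, n(CaCO3) = 1/2 × 0.04069 = 0.02034 mol
mass of CaCO3 = 0.02034 × 100.09 = 2.036 g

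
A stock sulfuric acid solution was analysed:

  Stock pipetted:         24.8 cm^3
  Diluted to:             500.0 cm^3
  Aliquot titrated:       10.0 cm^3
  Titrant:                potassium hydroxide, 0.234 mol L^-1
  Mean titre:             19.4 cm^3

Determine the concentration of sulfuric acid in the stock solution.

4.58 mol/L

H2SO4 + 2 KOH → K2SO4 + 2 H2O
n(KOH) = 0.0194 × 0.234 = 4.54 × 10^-3 mol
From the 1:2 ratio, n(H2SO4) in the aliquot = 1/2 × 4.54 × 10^-3 = 2.27 × 10^-3 mol
[H2SO4]_dilute = 2.27 × 10^-3 / 0.0100 = 0.227 mol/L
Dilution factor = 500.0 / 24.8 = 20.16
[H2SO4]_stock = 0.227 × 20.16 = 4.58 mol/L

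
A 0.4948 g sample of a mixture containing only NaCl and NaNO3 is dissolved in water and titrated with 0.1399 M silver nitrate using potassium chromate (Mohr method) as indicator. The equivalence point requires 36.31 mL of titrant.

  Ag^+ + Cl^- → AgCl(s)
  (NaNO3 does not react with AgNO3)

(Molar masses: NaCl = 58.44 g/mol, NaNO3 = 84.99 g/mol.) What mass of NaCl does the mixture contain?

n(AgNO3) = 0.03631 × 0.1399 = 5.080 × 10^-3 mol
Let x = n(NaCl), y = n(NaNO3).
Titrant: 1x = 5.080 × 10^-3;  mass: 58.44x + 84.99y = 0.4948
Solving, x = 5.080 × 10^-3 mol, y = 2.329 × 10^-3 mol
mass of NaCl = 5.080 × 10^-3 × 58.44 = 0.2969 g

0.2969 g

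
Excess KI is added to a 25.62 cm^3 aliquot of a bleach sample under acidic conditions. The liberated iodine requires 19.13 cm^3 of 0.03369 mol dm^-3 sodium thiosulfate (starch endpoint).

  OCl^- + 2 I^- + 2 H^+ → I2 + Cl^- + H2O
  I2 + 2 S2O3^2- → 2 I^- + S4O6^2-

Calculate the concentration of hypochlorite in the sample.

0.01258 mol/L

n(S2O3^2-) = 0.01913 × 0.03369 = 6.445 × 10^-4 mol
n(I2) = n(S2O3^2-)/2 = 3.222 × 10^-4 mol
n(OCl^-) in the aliquot = 3.222 × 10^-4 mol (1:1 ratio)
[OCl^-] = 3.222 × 10^-4 / 0.02562 = 0.01258 mol/L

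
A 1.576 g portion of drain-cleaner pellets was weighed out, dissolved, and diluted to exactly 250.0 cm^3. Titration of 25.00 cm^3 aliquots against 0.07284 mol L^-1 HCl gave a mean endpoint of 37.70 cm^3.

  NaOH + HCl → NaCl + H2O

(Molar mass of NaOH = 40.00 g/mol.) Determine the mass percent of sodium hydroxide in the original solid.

69.70 %

n(HCl) per titration = 0.03770 × 0.07284 = 2.746 × 10^-3 mol
n(NaOH) in each aliquot = 2.746 × 10^-3 mol (1:1 ratio)
n(NaOH) in the whole flask = 2.746 × 10^-3 × 250.0/25.00 = 0.02746 mol
mass of NaOH = 0.02746 × 40.00 = 1.098 g
% NaOH = 1.098 / 1.576 × 100 = 69.70 %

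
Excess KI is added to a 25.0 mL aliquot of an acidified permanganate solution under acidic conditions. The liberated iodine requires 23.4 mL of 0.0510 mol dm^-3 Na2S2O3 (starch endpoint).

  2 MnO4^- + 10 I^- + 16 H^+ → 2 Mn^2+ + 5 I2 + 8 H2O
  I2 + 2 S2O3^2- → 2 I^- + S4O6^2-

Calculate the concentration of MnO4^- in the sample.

0.00955 mol/L

n(S2O3^2-) = 0.0234 × 0.0510 = 1.19 × 10^-3 mol
n(I2) = n(S2O3^2-)/2 = 5.97 × 10^-4 mol
From the 2:5 ratio, n(MnO4^-) in the aliquot = 2/5 × 5.97 × 10^-4 = 2.39 × 10^-4 mol
[MnO4^-] = 2.39 × 10^-4 / 0.0250 = 0.00955 mol/L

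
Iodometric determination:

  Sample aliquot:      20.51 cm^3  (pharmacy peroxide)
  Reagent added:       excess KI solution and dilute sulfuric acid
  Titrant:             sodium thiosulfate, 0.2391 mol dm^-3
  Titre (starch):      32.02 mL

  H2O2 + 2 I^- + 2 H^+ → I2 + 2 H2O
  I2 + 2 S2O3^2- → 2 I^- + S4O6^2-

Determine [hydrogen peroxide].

n(S2O3^2-) = 0.03202 × 0.2391 = 7.656 × 10^-3 mol
n(I2) = n(S2O3^2-)/2 = 3.828 × 10^-3 mol
n(H2O2) in the aliquot = 3.828 × 10^-3 mol (1:1 ratio)
[H2O2] = 3.828 × 10^-3 / 0.02051 = 0.1866 mol/L

0.1866 mol/L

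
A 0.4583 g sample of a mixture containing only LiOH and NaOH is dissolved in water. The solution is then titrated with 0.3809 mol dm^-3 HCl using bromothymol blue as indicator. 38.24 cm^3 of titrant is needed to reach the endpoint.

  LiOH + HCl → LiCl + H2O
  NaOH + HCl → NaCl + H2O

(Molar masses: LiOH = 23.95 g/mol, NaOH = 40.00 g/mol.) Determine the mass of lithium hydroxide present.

n(HCl) = 0.03824 × 0.3809 = 0.01457 mol
Let x = n(LiOH), y = n(NaOH).
Titrant: 1x + 1y = 0.01457;  mass: 23.95x + 40.00y = 0.4583
Solving, x = 7.746 × 10^-3 mol, y = 6.820 × 10^-3 mol
mass of LiOH = 7.746 × 10^-3 × 23.95 = 0.1855 g

0.1855 g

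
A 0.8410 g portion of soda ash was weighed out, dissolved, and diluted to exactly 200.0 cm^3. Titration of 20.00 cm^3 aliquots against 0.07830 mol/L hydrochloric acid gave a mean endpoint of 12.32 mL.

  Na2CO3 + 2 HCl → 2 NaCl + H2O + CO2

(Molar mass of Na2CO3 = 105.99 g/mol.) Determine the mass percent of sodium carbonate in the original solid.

60.79 %

n(HCl) per titration = 0.01232 × 0.07830 = 9.647 × 10^-4 mol
From the 1:2 ratio, n(Na2CO3) in each aliquot = 1/2 × 9.647 × 10^-4 = 4.823 × 10^-4 mol
n(Na2CO3) in the whole flask = 4.823 × 10^-4 × 200.0/20.00 = 4.823 × 10^-3 mol
mass of Na2CO3 = 4.823 × 10^-3 × 105.99 = 0.5112 g
% Na2CO3 = 0.5112 / 0.8410 × 100 = 60.79 %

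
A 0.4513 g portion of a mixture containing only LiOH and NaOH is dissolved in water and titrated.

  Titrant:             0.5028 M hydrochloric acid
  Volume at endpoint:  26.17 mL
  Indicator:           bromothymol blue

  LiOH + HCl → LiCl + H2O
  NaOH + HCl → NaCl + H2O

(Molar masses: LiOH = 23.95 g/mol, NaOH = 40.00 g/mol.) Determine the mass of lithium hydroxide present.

0.1120 g

n(HCl) = 0.02617 × 0.5028 = 0.01316 mol
Let x = n(LiOH), y = n(NaOH).
Titrant: 1x + 1y = 0.01316;  mass: 23.95x + 40.00y = 0.4513
Solving, x = 4.675 × 10^-3 mol, y = 8.483 × 10^-3 mol
mass of LiOH = 4.675 × 10^-3 × 23.95 = 0.1120 g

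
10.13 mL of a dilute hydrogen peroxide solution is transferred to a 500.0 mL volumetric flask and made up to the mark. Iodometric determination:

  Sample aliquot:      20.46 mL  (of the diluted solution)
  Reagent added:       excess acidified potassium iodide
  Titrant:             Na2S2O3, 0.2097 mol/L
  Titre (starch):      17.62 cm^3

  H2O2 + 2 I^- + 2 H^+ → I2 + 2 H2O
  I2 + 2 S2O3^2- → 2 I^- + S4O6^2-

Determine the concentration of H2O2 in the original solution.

4.457 mol/L

n(S2O3^2-) = 0.01762 × 0.2097 = 3.695 × 10^-3 mol
n(I2) = n(S2O3^2-)/2 = 1.847 × 10^-3 mol
n(H2O2) in the aliquot = 1.847 × 10^-3 mol (1:1 ratio)
[H2O2]_dilute = 1.847 × 10^-3 / 0.02046 = 0.09030 mol/L
[H2O2]_original = 0.09030 × 500.0/10.13 = 4.457 mol/L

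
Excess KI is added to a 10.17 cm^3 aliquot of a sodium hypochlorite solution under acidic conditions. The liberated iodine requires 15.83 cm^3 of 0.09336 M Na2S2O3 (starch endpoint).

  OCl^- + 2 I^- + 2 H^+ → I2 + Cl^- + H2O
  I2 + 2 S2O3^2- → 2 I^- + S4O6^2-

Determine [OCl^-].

n(S2O3^2-) = 0.01583 × 0.09336 = 1.478 × 10^-3 mol
n(I2) = n(S2O3^2-)/2 = 7.389 × 10^-4 mol
n(OCl^-) in the aliquot = 7.389 × 10^-4 mol (1:1 ratio)
[OCl^-] = 7.389 × 10^-4 / 0.01017 = 0.07266 mol/L

0.07266 M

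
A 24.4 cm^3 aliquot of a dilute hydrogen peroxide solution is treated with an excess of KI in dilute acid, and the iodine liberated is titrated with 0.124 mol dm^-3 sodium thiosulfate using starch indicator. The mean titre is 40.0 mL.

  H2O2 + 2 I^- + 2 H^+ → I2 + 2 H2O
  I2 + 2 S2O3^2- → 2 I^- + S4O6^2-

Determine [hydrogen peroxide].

0.102 mol/L

n(S2O3^2-) = 0.0400 × 0.124 = 4.96 × 10^-3 mol
n(I2) = n(S2O3^2-)/2 = 2.48 × 10^-3 mol
n(H2O2) in the aliquot = 2.48 × 10^-3 mol (1:1 ratio)
[H2O2] = 2.48 × 10^-3 / 0.0244 = 0.102 mol/L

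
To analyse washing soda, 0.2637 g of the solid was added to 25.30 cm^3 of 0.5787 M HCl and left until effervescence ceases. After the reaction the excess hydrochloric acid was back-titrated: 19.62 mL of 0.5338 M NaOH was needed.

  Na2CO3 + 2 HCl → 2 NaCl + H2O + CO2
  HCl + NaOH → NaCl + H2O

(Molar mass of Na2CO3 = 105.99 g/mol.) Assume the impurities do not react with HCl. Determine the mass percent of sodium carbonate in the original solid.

83.76 %

n(HCl) added = 0.02530 × 0.5787 = 0.01464 mol
n(NaOH) used in back-titration = 0.01962 × 0.5338 = 0.01047 mol
n(HCl) left over = 0.01047 mol (1:1 ratio)
n(HCl) consumed by analyte = 0.01464 − 0.01047 = 4.168 × 10^-3 mol
From the 1:2 ratio, n(Na2CO3) = 1/2 × 4.168 × 10^-3 = 2.084 × 10^-3 mol
mass of Na2CO3 = 2.084 × 10^-3 × 105.99 = 0.2209 g
% Na2CO3 = 0.2209 / 0.2637 × 100 = 83.76 %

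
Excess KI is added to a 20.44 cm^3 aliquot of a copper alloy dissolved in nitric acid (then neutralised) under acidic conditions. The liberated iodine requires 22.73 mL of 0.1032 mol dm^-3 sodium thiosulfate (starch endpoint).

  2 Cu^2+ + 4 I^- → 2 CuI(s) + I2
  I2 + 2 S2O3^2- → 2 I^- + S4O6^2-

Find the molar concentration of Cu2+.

n(S2O3^2-) = 0.02273 × 0.1032 = 2.346 × 10^-3 mol
n(I2) = n(S2O3^2-)/2 = 1.173 × 10^-3 mol
From the 2:1 ratio, n(Cu2+) in the aliquot = 2/1 × 1.173 × 10^-3 = 2.346 × 10^-3 mol
[Cu2+] = 2.346 × 10^-3 / 0.02044 = 0.1148 mol/L

0.1148 mol/L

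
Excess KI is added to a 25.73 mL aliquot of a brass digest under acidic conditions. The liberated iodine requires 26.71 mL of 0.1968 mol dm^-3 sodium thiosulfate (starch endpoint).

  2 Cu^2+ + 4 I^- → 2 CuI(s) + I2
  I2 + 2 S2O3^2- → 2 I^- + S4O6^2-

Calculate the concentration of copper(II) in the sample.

0.2043 mol/L

n(S2O3^2-) = 0.02671 × 0.1968 = 5.257 × 10^-3 mol
n(I2) = n(S2O3^2-)/2 = 2.628 × 10^-3 mol
From the 2:1 ratio, n(Cu2+) in the aliquot = 2/1 × 2.628 × 10^-3 = 5.257 × 10^-3 mol
[Cu2+] = 5.257 × 10^-3 / 0.02573 = 0.2043 mol/L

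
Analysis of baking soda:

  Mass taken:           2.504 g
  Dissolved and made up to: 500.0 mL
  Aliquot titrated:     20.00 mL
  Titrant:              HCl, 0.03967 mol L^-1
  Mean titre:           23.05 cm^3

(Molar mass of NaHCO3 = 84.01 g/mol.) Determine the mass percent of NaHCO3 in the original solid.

76.70 %

NaHCO3 + HCl → NaCl + H2O + CO2
n(HCl) per titration = 0.02305 × 0.03967 = 9.144 × 10^-4 mol
n(NaHCO3) in each aliquot = 9.144 × 10^-4 mol (1:1 ratio)
n(NaHCO3) in the whole flask = 9.144 × 10^-4 × 500.0/20.00 = 0.02286 mol
mass of NaHCO3 = 0.02286 × 84.01 = 1.920 g
% NaHCO3 = 1.920 / 2.504 × 100 = 76.70 %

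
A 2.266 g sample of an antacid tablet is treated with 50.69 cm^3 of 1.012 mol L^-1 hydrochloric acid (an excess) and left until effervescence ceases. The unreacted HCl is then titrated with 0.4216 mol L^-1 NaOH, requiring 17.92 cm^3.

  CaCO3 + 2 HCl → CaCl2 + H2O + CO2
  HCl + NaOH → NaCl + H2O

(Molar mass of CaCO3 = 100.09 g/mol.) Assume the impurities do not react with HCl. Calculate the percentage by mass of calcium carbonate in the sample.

96.61 %

n(HCl) added = 0.05069 × 1.012 = 0.05130 mol
n(NaOH) used in back-titration = 0.01792 × 0.4216 = 7.555 × 10^-3 mol
n(HCl) left over = 7.555 × 10^-3 mol (1:1 ratio)
n(HCl) consumed by analyte = 0.05130 − 7.555 × 10^-3 = 0.04374 mol
From the 1:2 ratio, n(CaCO3) = 1/2 × 0.04374 = 0.02187 mol
mass of CaCO3 = 0.02187 × 100.09 = 2.189 g
% CaCO3 = 2.189 / 2.266 × 100 = 96.61 %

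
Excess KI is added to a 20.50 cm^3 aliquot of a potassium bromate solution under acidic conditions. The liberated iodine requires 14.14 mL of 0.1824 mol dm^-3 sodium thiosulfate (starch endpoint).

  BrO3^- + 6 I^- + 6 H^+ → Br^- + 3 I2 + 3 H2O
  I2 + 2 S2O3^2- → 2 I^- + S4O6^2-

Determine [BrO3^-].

n(S2O3^2-) = 0.01414 × 0.1824 = 2.579 × 10^-3 mol
n(I2) = n(S2O3^2-)/2 = 1.290 × 10^-3 mol
From the 1:3 ratio, n(BrO3^-) in the aliquot = 1/3 × 1.290 × 10^-3 = 4.299 × 10^-4 mol
[BrO3^-] = 4.299 × 10^-4 / 0.02050 = 0.02097 mol/L

0.02097 mol/L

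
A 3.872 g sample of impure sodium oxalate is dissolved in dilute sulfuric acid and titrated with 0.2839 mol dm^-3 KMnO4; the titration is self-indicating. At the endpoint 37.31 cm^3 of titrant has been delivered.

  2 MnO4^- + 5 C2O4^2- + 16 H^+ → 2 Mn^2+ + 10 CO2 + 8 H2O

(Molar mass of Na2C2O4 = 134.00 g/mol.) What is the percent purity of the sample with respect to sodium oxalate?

91.64 %

n(KMnO4) = 0.03731 L × 0.2839 mol/L = 0.01059 mol
From the 5:2 ratio, n(Na2C2O4) = 5/2 × 0.01059 = 0.02648 mol
mass of Na2C2O4 = 0.02648 × 134.00 g/mol = 3.548 g
% Na2C2O4 = 3.548 / 3.872 × 100 = 91.64 %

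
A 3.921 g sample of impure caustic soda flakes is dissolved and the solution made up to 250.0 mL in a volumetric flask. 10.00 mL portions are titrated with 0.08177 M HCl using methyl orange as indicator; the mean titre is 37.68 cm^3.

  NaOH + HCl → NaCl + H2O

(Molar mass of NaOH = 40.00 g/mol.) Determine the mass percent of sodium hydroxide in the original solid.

78.58 %

n(HCl) per titration = 0.03768 × 0.08177 = 3.081 × 10^-3 mol
n(NaOH) in each aliquot = 3.081 × 10^-3 mol (1:1 ratio)
n(NaOH) in the whole flask = 3.081 × 10^-3 × 250.0/10.00 = 0.07703 mol
mass of NaOH = 0.07703 × 40.00 = 3.081 g
% NaOH = 3.081 / 3.921 × 100 = 78.58 %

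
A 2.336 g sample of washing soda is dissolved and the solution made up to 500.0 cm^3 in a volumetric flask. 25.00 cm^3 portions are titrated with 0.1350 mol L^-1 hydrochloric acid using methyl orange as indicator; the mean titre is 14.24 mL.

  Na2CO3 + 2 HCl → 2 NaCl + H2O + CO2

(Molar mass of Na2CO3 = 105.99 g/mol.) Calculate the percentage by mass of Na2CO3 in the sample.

n(HCl) per titration = 0.01424 × 0.1350 = 1.922 × 10^-3 mol
From the 1:2 ratio, n(Na2CO3) in each aliquot = 1/2 × 1.922 × 10^-3 = 9.612 × 10^-4 mol
n(Na2CO3) in the whole flask = 9.612 × 10^-4 × 500.0/25.00 = 0.01922 mol
mass of Na2CO3 = 0.01922 × 105.99 = 2.038 g
% Na2CO3 = 2.038 / 2.336 × 100 = 87.22 %

87.22 %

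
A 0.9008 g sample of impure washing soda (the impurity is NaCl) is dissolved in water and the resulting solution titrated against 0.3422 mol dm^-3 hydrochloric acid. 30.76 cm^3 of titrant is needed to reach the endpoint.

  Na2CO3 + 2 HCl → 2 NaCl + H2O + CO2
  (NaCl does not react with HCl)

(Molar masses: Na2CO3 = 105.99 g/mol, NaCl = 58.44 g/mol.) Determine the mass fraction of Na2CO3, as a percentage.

n(HCl) = 0.03076 × 0.3422 = 0.01053 mol
Let x = n(Na2CO3), y = n(NaCl).
Titrant: 2x = 0.01053;  mass: 105.99x + 58.44y = 0.9008
Solving, x = 5.263 × 10^-3 mol, y = 5.869 × 10^-3 mol
mass of Na2CO3 = 5.263 × 10^-3 × 105.99 = 0.5578 g
% Na2CO3 = 0.5578 / 0.9008 × 100 = 61.93 %

61.93 %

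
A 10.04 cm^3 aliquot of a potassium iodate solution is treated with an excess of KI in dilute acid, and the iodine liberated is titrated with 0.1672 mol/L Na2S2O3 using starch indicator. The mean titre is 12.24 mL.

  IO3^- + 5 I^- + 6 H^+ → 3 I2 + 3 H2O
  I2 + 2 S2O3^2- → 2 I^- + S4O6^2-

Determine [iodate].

n(S2O3^2-) = 0.01224 × 0.1672 = 2.047 × 10^-3 mol
n(I2) = n(S2O3^2-)/2 = 1.023 × 10^-3 mol
From the 1:3 ratio, n(IO3^-) in the aliquot = 1/3 × 1.023 × 10^-3 = 3.411 × 10^-4 mol
[IO3^-] = 3.411 × 10^-4 / 0.01004 = 0.03397 mol/L

0.03397 mol/L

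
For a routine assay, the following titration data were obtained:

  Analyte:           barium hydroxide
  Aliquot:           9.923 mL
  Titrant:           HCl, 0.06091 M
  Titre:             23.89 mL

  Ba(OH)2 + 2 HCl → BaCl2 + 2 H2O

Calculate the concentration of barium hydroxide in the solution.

n(HCl) = 0.02389 L × 0.06091 mol/L = 1.455 × 10^-3 mol
From the 1:2 mole ratio, n(Ba(OH)2) = 1/2 × 1.455 × 10^-3 = 7.276 × 10^-4 mol
[Ba(OH)2] = 7.276 × 10^-4 mol / 0.009923 L = 0.07332 mol/L

0.07332 M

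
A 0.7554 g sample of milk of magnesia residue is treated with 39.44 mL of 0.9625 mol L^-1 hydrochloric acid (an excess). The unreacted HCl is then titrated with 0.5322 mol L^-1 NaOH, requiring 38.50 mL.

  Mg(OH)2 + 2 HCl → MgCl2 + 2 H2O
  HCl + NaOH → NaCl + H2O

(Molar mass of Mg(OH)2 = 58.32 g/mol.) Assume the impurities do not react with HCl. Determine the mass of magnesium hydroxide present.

n(HCl) added = 0.03944 × 0.9625 = 0.03796 mol
n(NaOH) used in back-titration = 0.03850 × 0.5322 = 0.02049 mol
n(HCl) left over = 0.02049 mol (1:1 ratio)
n(HCl) consumed by analyte = 0.03796 − 0.02049 = 0.01747 mol
From the 1:2 ratio, n(Mg(OH)2) = 1/2 × 0.01747 = 8.736 × 10^-3 mol
mass of Mg(OH)2 = 8.736 × 10^-3 × 58.32 = 0.5095 g

0.5095 g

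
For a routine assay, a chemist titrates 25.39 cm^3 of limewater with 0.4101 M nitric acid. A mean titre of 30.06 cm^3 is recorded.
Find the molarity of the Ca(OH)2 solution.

0.2428 M

Ca(OH)2 + 2 HNO3 → Ca(NO3)2 + 2 H2O
n(HNO3) = 0.03006 L × 0.4101 mol/L = 0.01233 mol
From the 1:2 mole ratio, n(Ca(OH)2) = 1/2 × 0.01233 = 6.164 × 10^-3 mol
[Ca(OH)2] = 6.164 × 10^-3 mol / 0.02539 L = 0.2428 mol/L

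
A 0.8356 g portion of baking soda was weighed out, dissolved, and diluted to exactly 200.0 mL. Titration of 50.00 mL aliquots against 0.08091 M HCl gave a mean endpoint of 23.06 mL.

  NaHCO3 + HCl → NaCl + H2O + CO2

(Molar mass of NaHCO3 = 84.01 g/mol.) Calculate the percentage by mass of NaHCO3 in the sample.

n(HCl) per titration = 0.02306 × 0.08091 = 1.866 × 10^-3 mol
n(NaHCO3) in each aliquot = 1.866 × 10^-3 mol (1:1 ratio)
n(NaHCO3) in the whole flask = 1.866 × 10^-3 × 200.0/50.00 = 7.463 × 10^-3 mol
mass of NaHCO3 = 7.463 × 10^-3 × 84.01 = 0.6270 g
% NaHCO3 = 0.6270 / 0.8356 × 100 = 75.03 %

75.03 %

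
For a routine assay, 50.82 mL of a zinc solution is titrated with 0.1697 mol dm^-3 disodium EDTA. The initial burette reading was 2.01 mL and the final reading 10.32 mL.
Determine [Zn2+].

0.02775 mol/L

Zn^2+ + EDTA^4- → [Zn(EDTA)]^2-
n(EDTA) = 0.008310 L × 0.1697 mol/L = 1.410 × 10^-3 mol
n(Zn2+) = 1.410 × 10^-3 mol (1:1 mole ratio)
[Zn2+] = 1.410 × 10^-3 mol / 0.05082 L = 0.02775 mol/L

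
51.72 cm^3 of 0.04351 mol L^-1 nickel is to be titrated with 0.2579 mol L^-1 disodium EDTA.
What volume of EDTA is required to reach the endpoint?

8.726 mL

Ni^2+ + EDTA^4- → [Ni(EDTA)]^2-
n(Ni2+) = 0.05172 L × 0.04351 mol/L = 2.250 × 10^-3 mol
n(EDTA) = 2.250 × 10^-3 mol (1:1 stoichiometry)
V(EDTA) = 2.250 × 10^-3 mol / 0.2579 mol/L = 0.008726 L = 8.726 mL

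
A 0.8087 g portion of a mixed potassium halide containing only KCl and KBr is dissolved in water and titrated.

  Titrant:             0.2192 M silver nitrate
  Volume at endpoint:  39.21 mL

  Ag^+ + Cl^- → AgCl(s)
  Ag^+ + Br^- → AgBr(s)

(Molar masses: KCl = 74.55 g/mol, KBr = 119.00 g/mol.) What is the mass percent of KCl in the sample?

44.40 %

n(AgNO3) = 0.03921 × 0.2192 = 8.595 × 10^-3 mol
Let x = n(KCl), y = n(KBr).
Titrant: 1x + 1y = 8.595 × 10^-3;  mass: 74.55x + 119.00y = 0.8087
Solving, x = 4.816 × 10^-3 mol, y = 3.779 × 10^-3 mol
mass of KCl = 4.816 × 10^-3 × 74.55 = 0.3591 g
% KCl = 0.3591 / 0.8087 × 100 = 44.40 %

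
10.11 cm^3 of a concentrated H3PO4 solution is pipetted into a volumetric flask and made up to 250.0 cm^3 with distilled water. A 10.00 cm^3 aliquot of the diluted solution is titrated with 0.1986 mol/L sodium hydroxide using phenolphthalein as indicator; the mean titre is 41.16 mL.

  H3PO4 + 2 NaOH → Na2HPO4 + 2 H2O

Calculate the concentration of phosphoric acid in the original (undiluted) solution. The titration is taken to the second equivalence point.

10.11 mol/L

n(NaOH) = 0.04116 × 0.1986 = 8.174 × 10^-3 mol
From the 1:2 ratio, n(H3PO4) in the aliquot = 1/2 × 8.174 × 10^-3 = 4.087 × 10^-3 mol
[H3PO4]_dilute = 4.087 × 10^-3 / 0.01000 = 0.4087 mol/L
Dilution factor = 250.0 / 10.11 = 24.73
[H3PO4]_stock = 0.4087 × 24.73 = 10.11 mol/L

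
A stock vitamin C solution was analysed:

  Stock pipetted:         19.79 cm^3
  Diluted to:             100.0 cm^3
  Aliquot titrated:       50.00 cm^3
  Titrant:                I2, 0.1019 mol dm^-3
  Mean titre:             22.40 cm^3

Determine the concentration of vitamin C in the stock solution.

0.2307 mol/L

C6H8O6 + I2 → C6H6O6 + 2 HI
n(I2) = 0.02240 × 0.1019 = 2.283 × 10^-3 mol
n(C6H8O6) in the aliquot = 2.283 × 10^-3 mol (1:1 ratio)
[C6H8O6]_dilute = 2.283 × 10^-3 / 0.05000 = 0.04565 mol/L
Dilution factor = 100.0 / 19.79 = 5.053
[C6H8O6]_stock = 0.04565 × 5.053 = 0.2307 mol/L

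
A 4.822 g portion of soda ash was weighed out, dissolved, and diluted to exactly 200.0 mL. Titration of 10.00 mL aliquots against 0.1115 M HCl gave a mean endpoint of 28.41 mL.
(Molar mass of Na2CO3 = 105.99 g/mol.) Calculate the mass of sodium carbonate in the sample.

Na2CO3 + 2 HCl → 2 NaCl + H2O + CO2
n(HCl) per titration = 0.02841 × 0.1115 = 3.168 × 10^-3 mol
From the 1:2 ratio, n(Na2CO3) in each aliquot = 1/2 × 3.168 × 10^-3 = 1.584 × 10^-3 mol
n(Na2CO3) in the whole flask = 1.584 × 10^-3 × 200.0/10.00 = 0.03168 mol
mass of Na2CO3 = 0.03168 × 105.99 = 3.357 g

3.357 g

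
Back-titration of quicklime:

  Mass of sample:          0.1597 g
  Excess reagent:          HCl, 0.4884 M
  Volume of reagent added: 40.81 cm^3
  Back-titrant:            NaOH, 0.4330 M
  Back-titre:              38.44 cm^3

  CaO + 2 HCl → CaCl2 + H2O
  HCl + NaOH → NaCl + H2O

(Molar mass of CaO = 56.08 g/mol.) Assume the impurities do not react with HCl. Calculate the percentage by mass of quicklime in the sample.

57.71 %

n(HCl) added = 0.04081 × 0.4884 = 0.01993 mol
n(NaOH) used in back-titration = 0.03844 × 0.4330 = 0.01664 mol
n(HCl) left over = 0.01664 mol (1:1 ratio)
n(HCl) consumed by analyte = 0.01993 − 0.01664 = 3.287 × 10^-3 mol
From the 1:2 ratio, n(CaO) = 1/2 × 3.287 × 10^-3 = 1.644 × 10^-3 mol
mass of CaO = 1.644 × 10^-3 × 56.08 = 0.09217 g
% CaO = 0.09217 / 0.1597 × 100 = 57.71 %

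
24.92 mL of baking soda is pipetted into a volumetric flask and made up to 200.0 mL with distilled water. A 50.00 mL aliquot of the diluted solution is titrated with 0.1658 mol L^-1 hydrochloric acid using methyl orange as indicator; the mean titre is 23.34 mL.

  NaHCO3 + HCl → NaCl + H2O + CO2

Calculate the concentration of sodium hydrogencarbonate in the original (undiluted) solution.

0.6212 mol/L

n(HCl) = 0.02334 × 0.1658 = 3.870 × 10^-3 mol
n(NaHCO3) in the aliquot = 3.870 × 10^-3 mol (1:1 ratio)
[NaHCO3]_dilute = 3.870 × 10^-3 / 0.05000 = 0.07740 mol/L
Dilution factor = 200.0 / 24.92 = 8.026
[NaHCO3]_stock = 0.07740 × 8.026 = 0.6212 mol/L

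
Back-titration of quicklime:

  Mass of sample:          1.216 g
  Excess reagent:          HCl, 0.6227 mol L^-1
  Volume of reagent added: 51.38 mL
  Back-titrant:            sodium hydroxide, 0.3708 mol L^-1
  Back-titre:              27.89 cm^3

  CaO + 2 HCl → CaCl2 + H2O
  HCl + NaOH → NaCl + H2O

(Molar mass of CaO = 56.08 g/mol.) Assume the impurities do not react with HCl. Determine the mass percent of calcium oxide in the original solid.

n(HCl) added = 0.05138 × 0.6227 = 0.03199 mol
n(NaOH) used in back-titration = 0.02789 × 0.3708 = 0.01034 mol
n(HCl) left over = 0.01034 mol (1:1 ratio)
n(HCl) consumed by analyte = 0.03199 − 0.01034 = 0.02165 mol
From the 1:2 ratio, n(CaO) = 1/2 × 0.02165 = 0.01083 mol
mass of CaO = 0.01083 × 56.08 = 0.6071 g
% CaO = 0.6071 / 1.216 × 100 = 49.93 %

49.93 %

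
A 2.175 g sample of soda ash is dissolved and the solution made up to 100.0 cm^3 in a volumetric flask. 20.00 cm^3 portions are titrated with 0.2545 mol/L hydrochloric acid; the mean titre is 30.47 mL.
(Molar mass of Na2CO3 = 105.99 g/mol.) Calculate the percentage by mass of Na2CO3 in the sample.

Na2CO3 + 2 HCl → 2 NaCl + H2O + CO2
n(HCl) per titration = 0.03047 × 0.2545 = 7.755 × 10^-3 mol
From the 1:2 ratio, n(Na2CO3) in each aliquot = 1/2 × 7.755 × 10^-3 = 3.877 × 10^-3 mol
n(Na2CO3) in the whole flask = 3.877 × 10^-3 × 100.0/20.00 = 0.01939 mol
mass of Na2CO3 = 0.01939 × 105.99 = 2.055 g
% Na2CO3 = 2.055 / 2.175 × 100 = 94.47 %

94.47 %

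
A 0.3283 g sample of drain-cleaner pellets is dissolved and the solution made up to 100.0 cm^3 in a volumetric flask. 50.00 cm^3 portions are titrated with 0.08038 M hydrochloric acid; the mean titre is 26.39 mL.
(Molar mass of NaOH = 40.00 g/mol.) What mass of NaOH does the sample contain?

0.1697 g

NaOH + HCl → NaCl + H2O
n(HCl) per titration = 0.02639 × 0.08038 = 2.121 × 10^-3 mol
n(NaOH) in each aliquot = 2.121 × 10^-3 mol (1:1 ratio)
n(NaOH) in the whole flask = 2.121 × 10^-3 × 100.0/50.00 = 4.242 × 10^-3 mol
mass of NaOH = 4.242 × 10^-3 × 40.00 = 0.1697 g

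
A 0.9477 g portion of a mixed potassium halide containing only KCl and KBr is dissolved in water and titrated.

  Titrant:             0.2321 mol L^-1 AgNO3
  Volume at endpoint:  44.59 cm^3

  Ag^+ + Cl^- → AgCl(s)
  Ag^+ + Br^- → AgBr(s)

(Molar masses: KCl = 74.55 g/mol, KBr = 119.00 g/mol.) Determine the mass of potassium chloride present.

0.4761 g

n(AgNO3) = 0.04459 × 0.2321 = 0.01035 mol
Let x = n(KCl), y = n(KBr).
Titrant: 1x + 1y = 0.01035;  mass: 74.55x + 119.00y = 0.9477
Solving, x = 6.386 × 10^-3 mol, y = 3.963 × 10^-3 mol
mass of KCl = 6.386 × 10^-3 × 74.55 = 0.4761 g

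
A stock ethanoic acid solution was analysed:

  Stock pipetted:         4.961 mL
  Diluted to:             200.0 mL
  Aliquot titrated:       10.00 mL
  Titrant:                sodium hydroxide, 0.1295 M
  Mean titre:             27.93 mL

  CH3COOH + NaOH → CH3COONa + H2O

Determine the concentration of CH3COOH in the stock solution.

n(NaOH) = 0.02793 × 0.1295 = 3.617 × 10^-3 mol
n(CH3COOH) in the aliquot = 3.617 × 10^-3 mol (1:1 ratio)
[CH3COOH]_dilute = 3.617 × 10^-3 / 0.01000 = 0.3617 mol/L
Dilution factor = 200.0 / 4.961 = 40.31
[CH3COOH]_stock = 0.3617 × 40.31 = 14.58 mol/L

14.58 M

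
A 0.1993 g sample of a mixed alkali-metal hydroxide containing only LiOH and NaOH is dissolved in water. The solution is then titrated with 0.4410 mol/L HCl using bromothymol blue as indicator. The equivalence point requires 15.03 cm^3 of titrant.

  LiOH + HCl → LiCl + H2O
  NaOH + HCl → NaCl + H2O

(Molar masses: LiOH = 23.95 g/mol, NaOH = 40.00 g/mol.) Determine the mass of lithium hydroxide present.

n(HCl) = 0.01503 × 0.4410 = 6.628 × 10^-3 mol
Let x = n(LiOH), y = n(NaOH).
Titrant: 1x + 1y = 6.628 × 10^-3;  mass: 23.95x + 40.00y = 0.1993
Solving, x = 4.102 × 10^-3 mol, y = 2.527 × 10^-3 mol
mass of LiOH = 4.102 × 10^-3 × 23.95 = 0.09823 g

0.09823 g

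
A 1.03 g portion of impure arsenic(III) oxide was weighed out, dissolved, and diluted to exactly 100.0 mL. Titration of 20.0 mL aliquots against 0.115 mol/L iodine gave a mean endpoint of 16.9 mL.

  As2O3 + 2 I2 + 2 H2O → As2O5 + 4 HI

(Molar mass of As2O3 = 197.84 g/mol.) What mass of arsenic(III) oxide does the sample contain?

0.961 g

n(I2) per titration = 0.0169 × 0.115 = 1.94 × 10^-3 mol
From the 1:2 ratio, n(As2O3) in each aliquot = 1/2 × 1.94 × 10^-3 = 9.72 × 10^-4 mol
n(As2O3) in the whole flask = 9.72 × 10^-4 × 100.0/20.0 = 4.86 × 10^-3 mol
mass of As2O3 = 4.86 × 10^-3 × 197.84 = 0.961 g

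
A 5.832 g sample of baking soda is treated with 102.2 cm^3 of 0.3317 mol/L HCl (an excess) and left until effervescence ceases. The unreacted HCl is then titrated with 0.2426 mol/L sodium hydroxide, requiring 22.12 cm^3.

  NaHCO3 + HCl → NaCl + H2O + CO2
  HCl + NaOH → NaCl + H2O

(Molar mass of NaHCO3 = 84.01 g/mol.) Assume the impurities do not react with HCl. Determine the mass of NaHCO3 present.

2.397 g

n(HCl) added = 0.1022 × 0.3317 = 0.03390 mol
n(NaOH) used in back-titration = 0.02212 × 0.2426 = 5.366 × 10^-3 mol
n(HCl) left over = 5.366 × 10^-3 mol (1:1 ratio)
n(HCl) consumed by analyte = 0.03390 − 5.366 × 10^-3 = 0.02853 mol
n(NaHCO3) = 0.02853 mol (1:1 ratio)
mass of NaHCO3 = 0.02853 × 84.01 = 2.397 g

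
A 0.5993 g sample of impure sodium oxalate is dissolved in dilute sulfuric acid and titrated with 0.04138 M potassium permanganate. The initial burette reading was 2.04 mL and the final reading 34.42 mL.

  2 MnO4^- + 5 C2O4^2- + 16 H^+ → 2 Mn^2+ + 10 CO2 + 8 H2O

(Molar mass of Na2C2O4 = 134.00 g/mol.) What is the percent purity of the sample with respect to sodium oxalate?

n(KMnO4) = 0.03238 L × 0.04138 mol/L = 1.340 × 10^-3 mol
From the 5:2 ratio, n(Na2C2O4) = 5/2 × 1.340 × 10^-3 = 3.350 × 10^-3 mol
mass of Na2C2O4 = 3.350 × 10^-3 × 134.00 g/mol = 0.4489 g
% Na2C2O4 = 0.4489 / 0.5993 × 100 = 74.90 %

74.90 %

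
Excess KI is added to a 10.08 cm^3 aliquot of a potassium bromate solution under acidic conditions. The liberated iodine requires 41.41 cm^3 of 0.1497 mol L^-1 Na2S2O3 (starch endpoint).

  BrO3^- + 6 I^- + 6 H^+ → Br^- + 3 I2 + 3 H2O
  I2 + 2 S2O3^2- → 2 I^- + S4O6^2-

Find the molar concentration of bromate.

0.1025 mol/L

n(S2O3^2-) = 0.04141 × 0.1497 = 6.199 × 10^-3 mol
n(I2) = n(S2O3^2-)/2 = 3.100 × 10^-3 mol
From the 1:3 ratio, n(BrO3^-) in the aliquot = 1/3 × 3.100 × 10^-3 = 1.033 × 10^-3 mol
[BrO3^-] = 1.033 × 10^-3 / 0.01008 = 0.1025 mol/L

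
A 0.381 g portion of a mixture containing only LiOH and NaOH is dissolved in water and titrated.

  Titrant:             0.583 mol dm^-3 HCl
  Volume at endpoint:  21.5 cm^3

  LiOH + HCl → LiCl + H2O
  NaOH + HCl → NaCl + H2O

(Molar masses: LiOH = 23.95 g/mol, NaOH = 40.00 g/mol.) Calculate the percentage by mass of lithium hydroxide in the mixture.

47.1 %

n(HCl) = 0.0215 × 0.583 = 0.0125 mol
Let x = n(LiOH), y = n(NaOH).
Titrant: 1x + 1y = 0.0125;  mass: 23.95x + 40.00y = 0.381
Solving, x = 7.50 × 10^-3 mol, y = 5.03 × 10^-3 mol
mass of LiOH = 7.50 × 10^-3 × 23.95 = 0.180 g
% LiOH = 0.180 / 0.381 × 100 = 47.1 %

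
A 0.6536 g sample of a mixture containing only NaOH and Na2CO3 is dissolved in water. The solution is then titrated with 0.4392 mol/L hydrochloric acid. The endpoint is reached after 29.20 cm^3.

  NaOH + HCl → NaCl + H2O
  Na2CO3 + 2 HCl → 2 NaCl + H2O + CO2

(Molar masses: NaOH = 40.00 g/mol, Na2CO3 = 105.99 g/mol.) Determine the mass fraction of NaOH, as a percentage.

12.26 %

n(HCl) = 0.02920 × 0.4392 = 0.01282 mol
Let x = n(NaOH), y = n(Na2CO3).
Titrant: 1x + 2y = 0.01282;  mass: 40.00x + 105.99y = 0.6536
Solving, x = 2.004 × 10^-3 mol, y = 5.410 × 10^-3 mol
mass of NaOH = 2.004 × 10^-3 × 40.00 = 0.08016 g
% NaOH = 0.08016 / 0.6536 × 100 = 12.26 %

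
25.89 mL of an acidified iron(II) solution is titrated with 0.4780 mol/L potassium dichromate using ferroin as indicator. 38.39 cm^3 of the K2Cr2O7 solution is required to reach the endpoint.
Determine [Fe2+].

4.253 mol/L

Cr2O7^2- + 6 Fe^2+ + 14 H^+ → 2 Cr^3+ + 6 Fe^3+ + 7 H2O
n(K2Cr2O7) = 0.03839 L × 0.4780 mol/L = 0.01835 mol
From the 6:1 mole ratio, n(Fe2+) = 6/1 × 0.01835 = 0.1101 mol
[Fe2+] = 0.1101 mol / 0.02589 L = 4.253 mol/L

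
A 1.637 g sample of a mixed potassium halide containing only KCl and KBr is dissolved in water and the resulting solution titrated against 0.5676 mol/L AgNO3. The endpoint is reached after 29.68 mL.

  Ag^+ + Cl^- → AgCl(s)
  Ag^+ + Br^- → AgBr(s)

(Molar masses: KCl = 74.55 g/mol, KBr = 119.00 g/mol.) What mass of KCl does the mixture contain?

0.6167 g

n(AgNO3) = 0.02968 × 0.5676 = 0.01685 mol
Let x = n(KCl), y = n(KBr).
Titrant: 1x + 1y = 0.01685;  mass: 74.55x + 119.00y = 1.637
Solving, x = 8.273 × 10^-3 mol, y = 8.574 × 10^-3 mol
mass of KCl = 8.273 × 10^-3 × 74.55 = 0.6167 g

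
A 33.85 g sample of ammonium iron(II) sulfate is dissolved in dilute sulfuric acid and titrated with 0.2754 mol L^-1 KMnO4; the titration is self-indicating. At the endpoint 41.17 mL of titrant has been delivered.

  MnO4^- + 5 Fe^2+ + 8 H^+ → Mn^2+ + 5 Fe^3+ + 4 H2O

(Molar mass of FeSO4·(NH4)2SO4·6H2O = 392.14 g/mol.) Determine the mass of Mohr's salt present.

n(KMnO4) = 0.04117 L × 0.2754 mol/L = 0.01134 mol
From the 5:1 ratio, n(FeSO4·(NH4)2SO4·6H2O) = 5/1 × 0.01134 = 0.05669 mol
mass of FeSO4·(NH4)2SO4·6H2O = 0.05669 × 392.14 g/mol = 22.23 g

22.23 g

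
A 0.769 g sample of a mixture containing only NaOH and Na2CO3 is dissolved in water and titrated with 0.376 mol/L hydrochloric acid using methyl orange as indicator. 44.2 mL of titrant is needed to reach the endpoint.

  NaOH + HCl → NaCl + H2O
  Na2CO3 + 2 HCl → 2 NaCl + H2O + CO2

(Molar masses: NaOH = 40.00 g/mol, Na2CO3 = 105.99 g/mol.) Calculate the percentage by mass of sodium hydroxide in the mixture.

n(HCl) = 0.0442 × 0.376 = 0.0166 mol
Let x = n(NaOH), y = n(Na2CO3).
Titrant: 1x + 2y = 0.0166;  mass: 40.00x + 105.99y = 0.769
Solving, x = 8.60 × 10^-3 mol, y = 4.01 × 10^-3 mol
mass of NaOH = 8.60 × 10^-3 × 40.00 = 0.344 g
% NaOH = 0.344 / 0.769 × 100 = 44.7 %

44.7 %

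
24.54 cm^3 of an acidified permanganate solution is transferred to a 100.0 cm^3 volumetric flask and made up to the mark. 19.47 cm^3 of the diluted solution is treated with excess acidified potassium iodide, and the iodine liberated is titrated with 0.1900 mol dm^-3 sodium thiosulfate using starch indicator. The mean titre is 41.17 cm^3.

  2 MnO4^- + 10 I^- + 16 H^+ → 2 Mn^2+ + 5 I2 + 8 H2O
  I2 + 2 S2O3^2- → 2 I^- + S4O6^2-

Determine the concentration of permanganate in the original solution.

n(S2O3^2-) = 0.04117 × 0.1900 = 7.822 × 10^-3 mol
n(I2) = n(S2O3^2-)/2 = 3.911 × 10^-3 mol
From the 2:5 ratio, n(MnO4^-) in the aliquot = 2/5 × 3.911 × 10^-3 = 1.564 × 10^-3 mol
[MnO4^-]_dilute = 1.564 × 10^-3 / 0.01947 = 0.08035 mol/L
[MnO4^-]_original = 0.08035 × 100.0/24.54 = 0.3274 mol/L

0.3274 mol/L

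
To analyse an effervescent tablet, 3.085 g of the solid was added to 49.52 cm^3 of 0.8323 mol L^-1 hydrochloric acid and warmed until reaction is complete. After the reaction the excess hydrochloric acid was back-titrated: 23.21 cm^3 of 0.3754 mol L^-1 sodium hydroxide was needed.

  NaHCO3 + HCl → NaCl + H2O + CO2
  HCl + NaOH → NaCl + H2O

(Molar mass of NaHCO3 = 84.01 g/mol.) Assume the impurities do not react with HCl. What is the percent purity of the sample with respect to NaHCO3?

n(HCl) added = 0.04952 × 0.8323 = 0.04122 mol
n(NaOH) used in back-titration = 0.02321 × 0.3754 = 8.713 × 10^-3 mol
n(HCl) left over = 8.713 × 10^-3 mol (1:1 ratio)
n(HCl) consumed by analyte = 0.04122 − 8.713 × 10^-3 = 0.03250 mol
n(NaHCO3) = 0.03250 mol (1:1 ratio)
mass of NaHCO3 = 0.03250 × 84.01 = 2.731 g
% NaHCO3 = 2.731 / 3.085 × 100 = 88.51 %

88.51 %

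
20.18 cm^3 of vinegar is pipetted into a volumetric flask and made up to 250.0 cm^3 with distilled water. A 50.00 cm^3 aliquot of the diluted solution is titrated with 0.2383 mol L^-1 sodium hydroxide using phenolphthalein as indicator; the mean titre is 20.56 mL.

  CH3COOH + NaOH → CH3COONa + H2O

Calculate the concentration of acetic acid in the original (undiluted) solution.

n(NaOH) = 0.02056 × 0.2383 = 4.899 × 10^-3 mol
n(CH3COOH) in the aliquot = 4.899 × 10^-3 mol (1:1 ratio)
[CH3COOH]_dilute = 4.899 × 10^-3 / 0.05000 = 0.09799 mol/L
Dilution factor = 250.0 / 20.18 = 12.39
[CH3COOH]_stock = 0.09799 × 12.39 = 1.214 mol/L

1.214 mol/L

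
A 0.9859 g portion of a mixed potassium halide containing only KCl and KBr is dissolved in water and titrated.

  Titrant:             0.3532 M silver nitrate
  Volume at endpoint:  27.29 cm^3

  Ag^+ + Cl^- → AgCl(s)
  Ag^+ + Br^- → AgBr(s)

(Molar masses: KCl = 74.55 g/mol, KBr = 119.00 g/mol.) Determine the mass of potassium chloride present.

0.2702 g

n(AgNO3) = 0.02729 × 0.3532 = 9.639 × 10^-3 mol
Let x = n(KCl), y = n(KBr).
Titrant: 1x + 1y = 9.639 × 10^-3;  mass: 74.55x + 119.00y = 0.9859
Solving, x = 3.625 × 10^-3 mol, y = 6.014 × 10^-3 mol
mass of KCl = 3.625 × 10^-3 × 74.55 = 0.2702 g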